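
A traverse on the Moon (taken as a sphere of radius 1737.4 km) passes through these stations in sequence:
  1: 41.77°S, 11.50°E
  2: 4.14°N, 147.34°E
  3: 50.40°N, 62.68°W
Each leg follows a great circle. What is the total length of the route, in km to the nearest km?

7436 km

Leg 1→2: central angle 2.1917 rad, distance 3807.8 km.
Leg 2→3: central angle 2.0885 rad, distance 3628.5 km.
Total: 3807.8 + 3628.5 ≈ 7436 km.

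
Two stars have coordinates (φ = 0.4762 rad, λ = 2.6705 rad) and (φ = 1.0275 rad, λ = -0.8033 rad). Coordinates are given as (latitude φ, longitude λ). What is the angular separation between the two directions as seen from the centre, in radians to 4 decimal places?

1.6127 rad

In radians: φ₁ = 0.4762, φ₂ = 1.0275, Δλ = 160.966° = 2.8094 rad.
Haversine: a = sin²(Δφ/2) + cos φ₁ cos φ₂ sin²(Δλ/2) = 0.0741 + (0.8887)(0.5170)(0.9727) = 0.52096.
Central angle c = 2·arcsin(√a) = 1.61273 rad.
So the angular separation is 1.6127 rad.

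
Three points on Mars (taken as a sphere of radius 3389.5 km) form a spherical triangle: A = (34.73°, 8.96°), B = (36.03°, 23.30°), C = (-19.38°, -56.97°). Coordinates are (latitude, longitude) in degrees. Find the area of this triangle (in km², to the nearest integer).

Side lengths (central angles): a = 1.6371, b = 1.4433, c = 0.2051 rad; semiperimeter s = 1.6428.
By l'Huilier's theorem, tan(E/4) = √[tan(s/2) tan((s−a)/2) tan((s−b)/2) tan((s−c)/2)], giving spherical excess E = 0.0653 rad.
Area = E·R² = 0.0653 × (3389.5)² ≈ 750158 km².

750158 km²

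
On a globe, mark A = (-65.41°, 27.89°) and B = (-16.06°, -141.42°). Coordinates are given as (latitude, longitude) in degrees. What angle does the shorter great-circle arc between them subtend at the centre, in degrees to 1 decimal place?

98.1°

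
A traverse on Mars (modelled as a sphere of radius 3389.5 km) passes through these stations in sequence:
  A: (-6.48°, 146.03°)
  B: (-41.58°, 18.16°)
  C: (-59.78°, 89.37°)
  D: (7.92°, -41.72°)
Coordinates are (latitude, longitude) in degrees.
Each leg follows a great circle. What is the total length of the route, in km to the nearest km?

16265 km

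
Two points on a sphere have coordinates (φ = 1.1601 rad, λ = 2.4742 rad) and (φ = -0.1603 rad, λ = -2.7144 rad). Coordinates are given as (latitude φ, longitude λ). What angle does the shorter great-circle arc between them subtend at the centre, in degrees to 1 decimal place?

Let φ₁ = 1.1601 rad, φ₂ = -0.1603 rad, and Δλ = 1.0946 rad.
Haversine: a = sin²(Δφ/2) + cos φ₁ cos φ₂ sin²(Δλ/2) = 0.3761 + (0.3992)(0.9872)(0.2708) = 0.48283.
Central angle c = 2·arcsin(√a) = 1.53646 rad.
So the angular separation is 88.0°.

88.0°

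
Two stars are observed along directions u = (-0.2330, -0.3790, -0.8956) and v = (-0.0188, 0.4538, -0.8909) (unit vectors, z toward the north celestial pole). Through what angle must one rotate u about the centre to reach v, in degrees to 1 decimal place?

u·v = 0.6303; |u| = 1.0000, |v| = 1.0000.
cos θ = (u·v)/(|u||v|) = 0.6303, so θ = 50.9°.

50.9°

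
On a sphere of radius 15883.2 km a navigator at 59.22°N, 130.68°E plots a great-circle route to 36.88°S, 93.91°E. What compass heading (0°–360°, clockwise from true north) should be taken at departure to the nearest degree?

Δλ = -36.770° = -0.6418 rad.
y = sin Δλ · cos φ₂ = (-0.5986)(0.7999) = -0.4788
x = cos φ₁ sin φ₂ − sin φ₁ cos φ₂ cos Δλ = (0.5117)(-0.6001) − (0.8591)(0.7999)(0.8010) = -0.8576
θ = atan2(y, x) = -150.82°; adding 360° gives 209°.

209°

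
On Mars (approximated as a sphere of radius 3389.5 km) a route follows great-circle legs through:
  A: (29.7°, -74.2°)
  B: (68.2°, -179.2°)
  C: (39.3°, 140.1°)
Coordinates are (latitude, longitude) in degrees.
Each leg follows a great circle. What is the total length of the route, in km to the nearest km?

6163 km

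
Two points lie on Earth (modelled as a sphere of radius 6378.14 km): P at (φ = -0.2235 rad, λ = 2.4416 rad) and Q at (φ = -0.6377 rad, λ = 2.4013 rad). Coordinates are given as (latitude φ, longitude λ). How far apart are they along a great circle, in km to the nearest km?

2652 km

Let φ₁ = -0.2235 rad, φ₂ = -0.6377 rad, and Δλ = -0.0403 rad.
cos c = sin φ₁ sin φ₂ + cos φ₁ cos φ₂ cos Δλ = (-0.2216)(-0.5953) + (0.9751)(0.8035)(0.9992) = 0.91480,
so c = arccos(0.91480) = 0.41578 rad.
Distance = R·c = 6378.14 × 0.4158 ≈ 2652 km.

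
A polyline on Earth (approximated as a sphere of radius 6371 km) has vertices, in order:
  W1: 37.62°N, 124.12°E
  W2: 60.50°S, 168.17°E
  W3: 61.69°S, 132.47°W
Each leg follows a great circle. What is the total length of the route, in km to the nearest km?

14705 km

Leg W1→W2: central angle 1.8245 rad, distance 11623.6 km.
Leg W2→W3: central angle 0.4837 rad, distance 3081.8 km.
Total: 11623.6 + 3081.8 ≈ 14705 km.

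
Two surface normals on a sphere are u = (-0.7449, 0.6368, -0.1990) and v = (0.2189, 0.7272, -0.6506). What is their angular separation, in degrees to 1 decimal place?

u·v = 0.4295; |u| = 1.0000, |v| = 1.0000.
cos θ = (u·v)/(|u||v|) = 0.4295, so θ = 64.6°.

64.6°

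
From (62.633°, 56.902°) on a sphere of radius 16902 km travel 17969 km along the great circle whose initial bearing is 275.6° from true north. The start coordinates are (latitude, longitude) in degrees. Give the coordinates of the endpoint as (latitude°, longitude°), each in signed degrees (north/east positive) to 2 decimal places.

28.09°, -23.46°

Angular distance δ = d/R = 17969/16902 = 1.06313 rad; initial bearing θ = 4.8101 rad.
sin φ₂ = sin φ₁ cos δ + cos φ₁ sin δ cos θ = (0.8881)(0.4861) + (0.4597)(0.8739)(0.0976) = 0.4709, so φ₂ = 28.09°.
Δλ = atan2(sin θ sin δ cos φ₁, cos δ − sin φ₁ sin φ₂) = atan2(-0.3998, 0.0679) = -80.359°.
λ₂ = 56.902° − 80.359° = -23.46°.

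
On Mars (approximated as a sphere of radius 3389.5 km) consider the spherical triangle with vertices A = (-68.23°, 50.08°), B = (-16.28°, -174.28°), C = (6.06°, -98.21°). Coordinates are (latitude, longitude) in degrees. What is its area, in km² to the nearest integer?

19332076 km²

Side lengths (central angles): a = 1.3692, b = 1.9952, c = 1.5650 rad; semiperimeter s = 2.4647.
By l'Huilier's theorem, tan(E/4) = √[tan(s/2) tan((s−a)/2) tan((s−b)/2) tan((s−c)/2)], giving spherical excess E = 1.6827 rad.
Area = E·R² = 1.6827 × (3389.5)² ≈ 19332076 km².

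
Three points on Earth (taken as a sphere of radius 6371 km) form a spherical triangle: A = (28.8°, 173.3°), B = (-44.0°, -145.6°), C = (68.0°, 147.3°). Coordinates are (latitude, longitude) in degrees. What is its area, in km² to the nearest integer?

Side lengths (central angles): a = 2.1403, b = 0.7352, c = 1.4300 rad; semiperimeter s = 2.1527.
By l'Huilier's theorem, tan(E/4) = √[tan(s/2) tan((s−a)/2) tan((s−b)/2) tan((s−c)/2)], giving spherical excess E = 0.2440 rad.
Area = E·R² = 0.2440 × (6371)² ≈ 9904628 km².

9904628 km²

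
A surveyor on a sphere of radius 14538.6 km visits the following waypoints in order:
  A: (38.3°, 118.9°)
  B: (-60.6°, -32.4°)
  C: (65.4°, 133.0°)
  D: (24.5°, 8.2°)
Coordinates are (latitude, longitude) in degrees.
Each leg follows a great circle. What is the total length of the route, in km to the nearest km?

102508 km

Leg A→B: central angle 2.6422 rad, distance 38414.1 km.
Leg B→C: central angle 2.9993 rad, distance 43605.7 km.
Leg C→D: central angle 1.4092 rad, distance 20488.2 km.
Total: 38414.1 + 43605.7 + 20488.2 ≈ 102508 km.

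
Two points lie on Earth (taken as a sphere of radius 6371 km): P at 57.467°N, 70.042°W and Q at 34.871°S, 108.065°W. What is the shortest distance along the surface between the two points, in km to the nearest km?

10867 km

Let φ₁ = 1.0030 rad, φ₂ = -0.6086 rad, and Δλ = -0.6636 rad.
cos c = sin φ₁ sin φ₂ + cos φ₁ cos φ₂ cos Δλ = (0.8431)(-0.5717) + (0.5378)(0.8204)(0.7878) = -0.13444,
so c = arccos(-0.13444) = 1.70564 rad.
Distance = R·c = 6371 × 1.7056 ≈ 10867 km.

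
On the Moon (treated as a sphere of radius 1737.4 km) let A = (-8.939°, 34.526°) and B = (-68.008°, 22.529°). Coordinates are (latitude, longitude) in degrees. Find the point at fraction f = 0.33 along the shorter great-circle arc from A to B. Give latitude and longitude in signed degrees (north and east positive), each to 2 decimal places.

The central angle between A and B is δ = 1.0403 rad.
With f = 0.33, the slerp weights are sin((1−f)δ)/sin δ = 0.7442 and sin(fδ)/sin δ = 0.3902.
Weighted sum of the unit vectors: (0.7442)·(0.8139,0.5599,-0.1554) + (0.3902)·(0.3459,0.1435,-0.9272) = (0.7407, 0.4727, -0.4775).
Converting back: φ = atan2(z, √(x²+y²)) = -28.52°, λ = atan2(y, x) = 32.54°.

-28.52°, 32.54°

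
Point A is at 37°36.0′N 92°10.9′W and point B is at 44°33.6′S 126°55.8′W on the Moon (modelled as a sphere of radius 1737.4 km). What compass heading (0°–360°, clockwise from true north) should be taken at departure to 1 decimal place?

Δλ = -34.748° = -0.6065 rad.
y = sin Δλ · cos φ₂ = (-0.5700)(0.7125) = -0.4061
x = cos φ₁ sin φ₂ − sin φ₁ cos φ₂ cos Δλ = (0.7923)(-0.7017) − (0.6101)(0.7125)(0.8217) = -0.9131
θ = atan2(y, x) = -156.02°; adding 360° gives 204.0°.

204.0°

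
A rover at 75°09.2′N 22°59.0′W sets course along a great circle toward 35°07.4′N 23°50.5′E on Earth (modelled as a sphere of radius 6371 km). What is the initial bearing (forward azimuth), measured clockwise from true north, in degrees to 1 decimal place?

123.4°

Δλ = 46.825° = 0.8173 rad.
y = sin Δλ · cos φ₂ = (0.7293)(0.8179) = 0.5965
x = cos φ₁ sin φ₂ − sin φ₁ cos φ₂ cos Δλ = (0.2562)(0.5753) − (0.9666)(0.8179)(0.6842) = -0.3935
θ = atan2(y, x) = 123.42°, so the bearing is 123.4°.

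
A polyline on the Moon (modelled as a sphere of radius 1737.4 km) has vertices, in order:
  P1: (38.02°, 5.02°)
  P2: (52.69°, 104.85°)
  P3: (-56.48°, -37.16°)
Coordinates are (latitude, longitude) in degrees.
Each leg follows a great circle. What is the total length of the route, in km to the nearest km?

6788 km

Leg P1→P2: central angle 1.1501 rad, distance 1998.2 km.
Leg P2→P3: central angle 2.7568 rad, distance 4789.7 km.
Total: 1998.2 + 4789.7 ≈ 6788 km.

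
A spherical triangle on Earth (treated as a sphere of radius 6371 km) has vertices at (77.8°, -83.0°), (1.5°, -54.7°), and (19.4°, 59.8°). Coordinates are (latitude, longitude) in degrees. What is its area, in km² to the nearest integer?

Side lengths (central angles): a = 1.9631, b = 1.4041, c = 1.3576 rad; semiperimeter s = 2.3624.
By l'Huilier's theorem, tan(E/4) = √[tan(s/2) tan((s−a)/2) tan((s−b)/2) tan((s−c)/2)], giving spherical excess E = 1.4353 rad.
Area = E·R² = 1.4353 × (6371)² ≈ 58260311 km².

58260311 km²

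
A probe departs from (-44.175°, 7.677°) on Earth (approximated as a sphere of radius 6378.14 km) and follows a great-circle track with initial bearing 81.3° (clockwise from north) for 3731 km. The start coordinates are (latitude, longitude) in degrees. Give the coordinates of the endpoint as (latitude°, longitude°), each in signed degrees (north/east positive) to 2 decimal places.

-31.40°, 47.43°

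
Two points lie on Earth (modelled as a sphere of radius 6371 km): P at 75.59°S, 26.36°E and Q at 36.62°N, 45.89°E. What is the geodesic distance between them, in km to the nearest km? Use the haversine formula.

12556 km

With latitudes φ₁ = -75.590°, φ₂ = 36.620° and longitude difference Δλ = 19.530°:
Haversine: a = sin²(Δφ/2) + cos φ₁ cos φ₂ sin²(Δλ/2) = 0.6890 + (0.2489)(0.8026)(0.0288) = 0.69475.
Central angle c = 2·arcsin(√a) = 1.97088 rad.
Distance = R·c = 6371 × 1.9709 ≈ 12556 km.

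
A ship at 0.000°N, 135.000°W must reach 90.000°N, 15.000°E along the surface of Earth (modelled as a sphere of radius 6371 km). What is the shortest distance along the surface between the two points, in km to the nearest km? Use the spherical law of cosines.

10008 km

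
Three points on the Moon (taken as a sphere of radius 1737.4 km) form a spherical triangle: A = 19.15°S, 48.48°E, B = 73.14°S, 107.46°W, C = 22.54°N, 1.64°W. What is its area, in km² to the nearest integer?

Side lengths (central angles): a = 2.0263, b = 1.1222, c = 1.5070 rad; semiperimeter s = 2.3277.
By l'Huilier's theorem, tan(E/4) = √[tan(s/2) tan((s−a)/2) tan((s−b)/2) tan((s−c)/2)], giving spherical excess E = 1.2563 rad.
Area = E·R² = 1.2563 × (1737.4)² ≈ 3792364 km².

3792364 km²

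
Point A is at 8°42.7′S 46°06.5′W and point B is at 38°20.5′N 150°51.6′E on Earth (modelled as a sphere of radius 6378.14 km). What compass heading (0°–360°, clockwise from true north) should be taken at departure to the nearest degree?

335°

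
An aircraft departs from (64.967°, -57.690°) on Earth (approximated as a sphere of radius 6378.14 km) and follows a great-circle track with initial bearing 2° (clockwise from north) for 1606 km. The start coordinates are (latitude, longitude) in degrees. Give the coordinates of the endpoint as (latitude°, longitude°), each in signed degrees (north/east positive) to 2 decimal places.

79.37°, -54.99°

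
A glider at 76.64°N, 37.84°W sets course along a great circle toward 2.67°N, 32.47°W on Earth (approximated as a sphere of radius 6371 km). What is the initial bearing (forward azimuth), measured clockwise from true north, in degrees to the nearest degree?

With φ₁ = 1.3376, φ₂ = 0.0466, Δλ = 0.0937 rad, the forward-azimuth formula gives
θ = atan2( sin Δλ cos φ₂ , cos φ₁ sin φ₂ − sin φ₁ cos φ₂ cos Δλ ) = atan2(0.0935, -0.9569) = 174.42°.
So the initial bearing is 174°.

174°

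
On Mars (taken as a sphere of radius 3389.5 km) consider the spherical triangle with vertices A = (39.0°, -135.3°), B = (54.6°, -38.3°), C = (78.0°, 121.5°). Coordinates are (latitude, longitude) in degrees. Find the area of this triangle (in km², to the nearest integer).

4917982 km²

Side lengths (central angles): a = 0.8172, b = 0.9537, c = 1.0949 rad; semiperimeter s = 1.4329.
By l'Huilier's theorem, tan(E/4) = √[tan(s/2) tan((s−a)/2) tan((s−b)/2) tan((s−c)/2)], giving spherical excess E = 0.4281 rad.
Area = E·R² = 0.4281 × (3389.5)² ≈ 4917982 km².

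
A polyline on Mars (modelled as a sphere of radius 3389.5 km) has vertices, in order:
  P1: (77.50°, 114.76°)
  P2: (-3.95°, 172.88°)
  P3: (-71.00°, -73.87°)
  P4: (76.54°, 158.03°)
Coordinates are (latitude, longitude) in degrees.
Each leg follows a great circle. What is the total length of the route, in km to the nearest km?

20470 km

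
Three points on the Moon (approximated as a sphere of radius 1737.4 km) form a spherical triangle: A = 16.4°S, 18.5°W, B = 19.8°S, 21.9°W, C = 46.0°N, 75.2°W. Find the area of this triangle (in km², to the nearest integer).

207284 km²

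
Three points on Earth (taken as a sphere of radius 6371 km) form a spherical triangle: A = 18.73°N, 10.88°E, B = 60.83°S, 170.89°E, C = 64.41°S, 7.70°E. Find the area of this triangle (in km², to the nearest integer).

14724500 km²

Side lengths (central angles): a = 0.9447, b = 1.4517, c = 2.3662 rad; semiperimeter s = 2.3813.
By l'Huilier's theorem, tan(E/4) = √[tan(s/2) tan((s−a)/2) tan((s−b)/2) tan((s−c)/2)], giving spherical excess E = 0.3628 rad.
Area = E·R² = 0.3628 × (6371)² ≈ 14724500 km².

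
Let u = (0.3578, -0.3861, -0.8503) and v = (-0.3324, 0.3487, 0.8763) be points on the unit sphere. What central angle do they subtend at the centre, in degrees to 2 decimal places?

u·v = -0.9987; |u| = 1.0001, |v| = 1.0000.
cos θ = (u·v)/(|u||v|) = -0.9986, so θ = 177.01°.

177.01°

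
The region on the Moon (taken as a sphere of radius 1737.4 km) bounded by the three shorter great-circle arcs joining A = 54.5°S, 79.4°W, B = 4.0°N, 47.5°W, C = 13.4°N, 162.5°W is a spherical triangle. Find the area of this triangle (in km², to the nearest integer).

4416225 km²

Side lengths (central angles): a = 1.9757, b = 1.6919, c = 1.1207 rad; semiperimeter s = 2.3942.
By l'Huilier's theorem, tan(E/4) = √[tan(s/2) tan((s−a)/2) tan((s−b)/2) tan((s−c)/2)], giving spherical excess E = 1.4630 rad.
Area = E·R² = 1.4630 × (1737.4)² ≈ 4416225 km².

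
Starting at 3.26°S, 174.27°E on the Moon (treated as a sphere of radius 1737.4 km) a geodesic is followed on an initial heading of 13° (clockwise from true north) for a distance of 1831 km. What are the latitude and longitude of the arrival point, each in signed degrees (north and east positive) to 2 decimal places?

54.84°, -165.88°

Angular distance δ = d/R = 1831/1737.4 = 1.05387 rad; initial bearing θ = 0.2269 rad.
sin φ₂ = sin φ₁ cos δ + cos φ₁ sin δ cos θ = (-0.0569)(0.4942) + (0.9984)(0.8693)(0.9744) = 0.8176, so φ₂ = 54.84°.
Δλ = atan2(sin θ sin δ cos φ₁, cos δ − sin φ₁ sin φ₂) = atan2(0.1952, 0.5407) = 19.854°.
λ₂ = 174.270° + 19.854° = 194.12° → -165.88° after wrapping to (−180°, 180°].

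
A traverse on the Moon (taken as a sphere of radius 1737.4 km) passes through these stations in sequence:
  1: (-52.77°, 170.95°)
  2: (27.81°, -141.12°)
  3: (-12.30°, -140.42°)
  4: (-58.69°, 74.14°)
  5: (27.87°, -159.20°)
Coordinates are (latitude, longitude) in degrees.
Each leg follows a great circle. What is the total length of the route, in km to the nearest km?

11125 km

Leg 1→2: central angle 1.5837 rad, distance 2751.5 km.
Leg 2→3: central angle 0.7002 rad, distance 1216.4 km.
Leg 3→4: central angle 1.8092 rad, distance 3143.3 km.
Leg 4→5: central angle 2.3100 rad, distance 4013.3 km.
Total: 2751.5 + 1216.4 + 3143.3 + 4013.3 ≈ 11125 km.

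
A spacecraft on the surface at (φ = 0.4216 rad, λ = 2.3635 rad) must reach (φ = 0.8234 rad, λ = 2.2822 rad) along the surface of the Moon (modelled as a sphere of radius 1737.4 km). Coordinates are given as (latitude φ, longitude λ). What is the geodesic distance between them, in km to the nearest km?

707 km

In radians: φ₁ = 0.4216, φ₂ = 0.8234, Δλ = -4.658° = -0.0813 rad.
Haversine: a = sin²(Δφ/2) + cos φ₁ cos φ₂ sin²(Δλ/2) = 0.0398 + (0.9124)(0.6797)(0.0017) = 0.04085.
Central angle c = 2·arcsin(√a) = 0.40701 rad.
Distance = R·c = 1737.4 × 0.4070 ≈ 707 km.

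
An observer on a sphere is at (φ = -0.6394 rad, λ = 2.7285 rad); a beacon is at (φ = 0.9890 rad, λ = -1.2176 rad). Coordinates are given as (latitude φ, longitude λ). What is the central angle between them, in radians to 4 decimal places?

In radians: φ₁ = -0.6394, φ₂ = 0.9890, Δλ = 133.905° = 2.3371 rad.
Haversine: a = sin²(Δφ/2) + cos φ₁ cos φ₂ sin²(Δλ/2) = 0.5288 + (0.8025)(0.5495)(0.8467) = 0.90217.
Central angle c = 2·arcsin(√a) = 2.50536 rad.
So the angular separation is 2.5054 rad.

2.5054 rad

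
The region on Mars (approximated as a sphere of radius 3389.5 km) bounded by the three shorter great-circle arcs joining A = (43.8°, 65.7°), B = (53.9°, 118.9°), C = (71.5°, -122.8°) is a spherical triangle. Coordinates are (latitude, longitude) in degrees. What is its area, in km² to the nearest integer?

Side lengths (central angles): a = 0.8263, b = 1.1264, c = 0.6198 rad; semiperimeter s = 1.2863.
By l'Huilier's theorem, tan(E/4) = √[tan(s/2) tan((s−a)/2) tan((s−b)/2) tan((s−c)/2)], giving spherical excess E = 0.2785 rad.
Area = E·R² = 0.2785 × (3389.5)² ≈ 3199912 km².

3199912 km²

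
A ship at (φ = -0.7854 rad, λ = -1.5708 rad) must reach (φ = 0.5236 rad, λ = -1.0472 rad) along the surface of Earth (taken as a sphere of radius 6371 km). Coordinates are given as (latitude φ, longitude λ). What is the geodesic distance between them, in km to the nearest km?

With latitudes φ₁ = -45.000°, φ₂ = 30.000° and longitude difference Δλ = 30.000°:
cos c = sin φ₁ sin φ₂ + cos φ₁ cos φ₂ cos Δλ = (-0.7071)(0.5000) + (0.7071)(0.8660)(0.8660) = 0.17677,
so c = arccos(0.17677) = 1.39309 rad.
Distance = R·c = 6371 × 1.3931 ≈ 8875 km.

8875 km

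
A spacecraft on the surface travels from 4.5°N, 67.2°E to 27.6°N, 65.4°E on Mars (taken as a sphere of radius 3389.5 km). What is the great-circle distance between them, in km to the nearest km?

1370 km

With latitudes φ₁ = 4.500°, φ₂ = 27.600° and longitude difference Δλ = -1.800°:
Haversine: a = sin²(Δφ/2) + cos φ₁ cos φ₂ sin²(Δλ/2) = 0.0401 + (0.9969)(0.8862)(0.0002) = 0.04031.
Central angle c = 2·arcsin(√a) = 0.40428 rad.
Distance = R·c = 3389.5 × 0.4043 ≈ 1370 km.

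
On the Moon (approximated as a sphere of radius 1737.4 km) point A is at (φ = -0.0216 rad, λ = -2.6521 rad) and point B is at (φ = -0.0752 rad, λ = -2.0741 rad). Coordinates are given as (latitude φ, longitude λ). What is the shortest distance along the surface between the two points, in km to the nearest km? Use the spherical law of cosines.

In radians: φ₁ = -0.0216, φ₂ = -0.0752, Δλ = 33.117° = 0.5780 rad.
cos c = sin φ₁ sin φ₂ + cos φ₁ cos φ₂ cos Δλ = (-0.0216)(-0.0751) + (0.9998)(0.9972)(0.8376) = 0.83662,
so c = arccos(0.83662) = 0.57972 rad.
Distance = R·c = 1737.4 × 0.5797 ≈ 1007 km.

1007 km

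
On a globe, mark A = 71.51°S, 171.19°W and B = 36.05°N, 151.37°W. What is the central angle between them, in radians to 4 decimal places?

In radians: φ₁ = -1.2481, φ₂ = 0.6292, Δλ = 19.820° = 0.3459 rad.
cos c = sin φ₁ sin φ₂ + cos φ₁ cos φ₂ cos Δλ = (-0.9484)(0.5885) + (0.3171)(0.8085)(0.9408) = -0.31689,
so c = arccos(-0.31689) = 1.89325 rad.
So the angular separation is 1.8932 rad.

1.8932 rad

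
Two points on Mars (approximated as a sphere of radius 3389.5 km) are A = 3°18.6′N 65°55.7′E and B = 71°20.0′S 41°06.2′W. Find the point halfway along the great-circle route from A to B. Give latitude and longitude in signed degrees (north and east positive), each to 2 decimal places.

The central angle between A and B is δ = 1.7196 rad.
With f = 0.5, the slerp weights are sin((1−f)δ)/sin δ = 0.7662 and sin(fδ)/sin δ = 0.7662.
Weighted sum of the unit vectors: (0.7662)·(0.4072,0.9115,0.0577) + (0.7662)·(0.2412,-0.2104,-0.9474) = (0.4968, 0.5372, -0.6817).
Converting back: φ = atan2(z, √(x²+y²)) = -42.97°, λ = atan2(y, x) = 47.24°.

-42.97°, 47.24°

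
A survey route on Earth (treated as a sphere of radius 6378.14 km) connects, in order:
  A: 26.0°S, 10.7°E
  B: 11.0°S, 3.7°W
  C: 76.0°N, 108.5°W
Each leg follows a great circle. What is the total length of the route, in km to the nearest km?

13857 km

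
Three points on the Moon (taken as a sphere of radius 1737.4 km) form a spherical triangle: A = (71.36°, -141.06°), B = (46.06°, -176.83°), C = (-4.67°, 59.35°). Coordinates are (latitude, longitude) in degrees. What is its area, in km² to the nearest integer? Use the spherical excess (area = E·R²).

2478019 km²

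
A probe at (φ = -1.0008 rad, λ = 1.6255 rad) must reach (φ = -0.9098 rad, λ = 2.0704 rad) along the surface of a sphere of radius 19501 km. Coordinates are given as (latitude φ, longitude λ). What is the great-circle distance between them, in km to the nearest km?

With latitudes φ₁ = -57.342°, φ₂ = -52.128° and longitude difference Δλ = 25.491°:
cos c = sin φ₁ sin φ₂ + cos φ₁ cos φ₂ cos Δλ = (-0.8419)(-0.7894) + (0.5396)(0.6139)(0.9027) = 0.96361,
so c = arccos(0.96361) = 0.27059 rad.
Distance = R·c = 19501 × 0.2706 ≈ 5277 km.

5277 km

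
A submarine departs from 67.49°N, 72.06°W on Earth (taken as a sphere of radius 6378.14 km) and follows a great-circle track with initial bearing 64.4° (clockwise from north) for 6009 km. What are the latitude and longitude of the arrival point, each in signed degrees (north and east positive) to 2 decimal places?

Angular distance δ = d/R = 6009/6378.14 = 0.94212 rad; initial bearing θ = 1.1240 rad.
sin φ₂ = sin φ₁ cos δ + cos φ₁ sin δ cos θ = (0.9238)(0.5881) + (0.3828)(0.8088)(0.4321) = 0.6771, so φ₂ = 42.61°.
Δλ = atan2(sin θ sin δ cos φ₁, cos δ − sin φ₁ sin φ₂) = atan2(0.2793, -0.0374) = 97.630°.
λ₂ = -72.060° + 97.630° = 25.57°.

42.61°, 25.57°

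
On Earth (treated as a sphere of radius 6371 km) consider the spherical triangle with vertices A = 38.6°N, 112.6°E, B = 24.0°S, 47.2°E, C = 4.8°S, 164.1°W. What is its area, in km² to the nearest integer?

Side lengths (central angles): a = 2.4096, b = 1.5321, c = 1.5273 rad; semiperimeter s = 2.7345.
By l'Huilier's theorem, tan(E/4) = √[tan(s/2) tan((s−a)/2) tan((s−b)/2) tan((s−c)/2)], giving spherical excess E = 2.1992 rad.
Area = E·R² = 2.1992 × (6371)² ≈ 89263079 km².

89263079 km²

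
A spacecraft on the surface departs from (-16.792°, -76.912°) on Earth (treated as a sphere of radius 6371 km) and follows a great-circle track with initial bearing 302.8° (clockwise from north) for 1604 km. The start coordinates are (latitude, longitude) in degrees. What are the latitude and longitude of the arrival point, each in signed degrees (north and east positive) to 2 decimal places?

-8.66°, -89.14°

Angular distance δ = d/R = 1604/6371 = 0.25177 rad; initial bearing θ = 5.2849 rad.
sin φ₂ = sin φ₁ cos δ + cos φ₁ sin δ cos θ = (-0.2889)(0.9685) + (0.9574)(0.2491)(0.5417) = -0.1506, so φ₂ = -8.66°.
Δλ = atan2(sin θ sin δ cos φ₁, cos δ − sin φ₁ sin φ₂) = atan2(-0.2005, 0.9250) = -12.229°.
λ₂ = -76.912° − 12.229° = -89.14°.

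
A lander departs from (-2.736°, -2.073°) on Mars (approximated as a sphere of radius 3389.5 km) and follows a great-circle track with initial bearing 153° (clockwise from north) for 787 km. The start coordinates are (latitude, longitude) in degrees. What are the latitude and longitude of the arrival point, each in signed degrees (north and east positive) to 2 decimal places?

-14.55°, 4.12°

Angular distance δ = d/R = 787/3389.5 = 0.23219 rad; initial bearing θ = 2.6704 rad.
sin φ₂ = sin φ₁ cos δ + cos φ₁ sin δ cos θ = (-0.0477)(0.9732) + (0.9989)(0.2301)(-0.8910) = -0.2512, so φ₂ = -14.55°.
Δλ = atan2(sin θ sin δ cos φ₁, cos δ − sin φ₁ sin φ₂) = atan2(0.1043, 0.9612) = 6.196°.
λ₂ = -2.073° + 6.196° = 4.12°.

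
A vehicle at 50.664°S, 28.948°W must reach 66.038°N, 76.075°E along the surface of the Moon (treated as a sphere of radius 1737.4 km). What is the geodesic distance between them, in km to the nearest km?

4266 km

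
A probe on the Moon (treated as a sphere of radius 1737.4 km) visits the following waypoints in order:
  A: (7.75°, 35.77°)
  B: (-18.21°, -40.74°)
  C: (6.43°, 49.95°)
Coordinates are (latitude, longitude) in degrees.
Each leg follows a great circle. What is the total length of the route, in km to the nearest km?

5229 km

Leg A→B: central angle 1.3924 rad, distance 2419.2 km.
Leg B→C: central angle 1.6172 rad, distance 2809.7 km.
Total: 2419.2 + 2809.7 ≈ 5229 km.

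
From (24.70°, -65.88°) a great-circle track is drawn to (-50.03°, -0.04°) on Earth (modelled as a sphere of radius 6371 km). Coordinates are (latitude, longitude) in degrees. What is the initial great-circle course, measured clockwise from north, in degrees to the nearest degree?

144°

With φ₁ = 0.4311, φ₂ = -0.8732, Δλ = 1.1491 rad, the forward-azimuth formula gives
θ = atan2( sin Δλ cos φ₂ , cos φ₁ sin φ₂ − sin φ₁ cos φ₂ cos Δλ ) = atan2(0.5861, -0.8061) = 143.98°.
So the initial bearing is 144°.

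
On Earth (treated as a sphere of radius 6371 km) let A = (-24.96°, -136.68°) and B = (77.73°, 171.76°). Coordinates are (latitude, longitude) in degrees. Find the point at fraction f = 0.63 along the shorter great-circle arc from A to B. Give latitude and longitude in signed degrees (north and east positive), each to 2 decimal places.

41.47°, -149.07°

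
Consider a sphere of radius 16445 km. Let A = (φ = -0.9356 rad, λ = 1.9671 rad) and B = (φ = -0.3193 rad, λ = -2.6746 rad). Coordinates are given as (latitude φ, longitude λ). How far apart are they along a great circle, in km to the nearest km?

22304 km

In radians: φ₁ = -0.9356, φ₂ = -0.3193, Δλ = 94.050° = 1.6415 rad.
cos c = sin φ₁ sin φ₂ + cos φ₁ cos φ₂ cos Δλ = (-0.8050)(-0.3139) + (0.5933)(0.9495)(-0.0706) = 0.21289,
so c = arccos(0.21289) = 1.35627 rad.
Distance = R·c = 16445 × 1.3563 ≈ 22304 km.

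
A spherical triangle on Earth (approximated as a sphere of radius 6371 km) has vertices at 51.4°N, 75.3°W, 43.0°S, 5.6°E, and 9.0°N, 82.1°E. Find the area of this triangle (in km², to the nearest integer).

111661384 km²

Side lengths (central angles): a = 1.5088, b = 2.0338, c = 2.0497 rad; semiperimeter s = 2.7962.
By l'Huilier's theorem, tan(E/4) = √[tan(s/2) tan((s−a)/2) tan((s−b)/2) tan((s−c)/2)], giving spherical excess E = 2.7510 rad.
Area = E·R² = 2.7510 × (6371)² ≈ 111661384 km².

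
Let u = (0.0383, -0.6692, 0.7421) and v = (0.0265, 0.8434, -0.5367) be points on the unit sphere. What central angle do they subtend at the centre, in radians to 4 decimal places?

2.8637 rad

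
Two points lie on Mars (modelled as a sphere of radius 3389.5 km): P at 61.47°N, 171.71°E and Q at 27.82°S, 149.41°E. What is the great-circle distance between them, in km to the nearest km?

With latitudes φ₁ = 61.470°, φ₂ = -27.820° and longitude difference Δλ = -22.300°:
Haversine: a = sin²(Δφ/2) + cos φ₁ cos φ₂ sin²(Δλ/2) = 0.4938 + (0.4776)(0.8844)(0.0374) = 0.50960.
Central angle c = 2·arcsin(√a) = 1.59000 rad.
Distance = R·c = 3389.5 × 1.5900 ≈ 5389 km.

5389 km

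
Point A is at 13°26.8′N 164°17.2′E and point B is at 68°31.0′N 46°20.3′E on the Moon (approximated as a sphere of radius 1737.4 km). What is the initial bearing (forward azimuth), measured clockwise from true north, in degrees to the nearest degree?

With φ₁ = 0.2347, φ₂ = 1.1958, Δλ = -2.0586 rad, the forward-azimuth formula gives
θ = atan2( sin Δλ cos φ₂ , cos φ₁ sin φ₂ − sin φ₁ cos φ₂ cos Δλ ) = atan2(-0.3235, 0.9449) = -18.90°.
Adding 360° brings this into [0°, 360°): 341°.

341°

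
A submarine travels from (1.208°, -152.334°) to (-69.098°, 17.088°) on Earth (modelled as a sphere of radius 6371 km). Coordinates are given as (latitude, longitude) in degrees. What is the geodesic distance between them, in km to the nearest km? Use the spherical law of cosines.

With latitudes φ₁ = 1.208°, φ₂ = -69.098° and longitude difference Δλ = 169.422°:
cos c = sin φ₁ sin φ₂ + cos φ₁ cos φ₂ cos Δλ = (0.0211)(-0.9342) + (0.9998)(0.3568)(-0.9830) = -0.37032,
so c = arccos(-0.37032) = 1.95015 rad.
Distance = R·c = 6371 × 1.9502 ≈ 12424 km.

12424 km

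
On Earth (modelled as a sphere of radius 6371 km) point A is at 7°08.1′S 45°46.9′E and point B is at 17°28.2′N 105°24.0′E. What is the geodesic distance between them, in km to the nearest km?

Let φ₁ = -0.1245 rad, φ₂ = 0.3049 rad, and Δλ = 1.0405 rad.
cos c = sin φ₁ sin φ₂ + cos φ₁ cos φ₂ cos Δλ = (-0.1242)(0.3002) + (0.9923)(0.9539)(0.5058) = 0.44141,
so c = arccos(0.44141) = 1.11363 rad.
Distance = R·c = 6371 × 1.1136 ≈ 7095 km.

7095 km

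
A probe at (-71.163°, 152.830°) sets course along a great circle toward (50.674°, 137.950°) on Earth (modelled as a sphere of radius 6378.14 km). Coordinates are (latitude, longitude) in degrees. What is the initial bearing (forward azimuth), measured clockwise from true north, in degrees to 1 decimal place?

With φ₁ = -1.2420, φ₂ = 0.8844, Δλ = -0.2597 rad, the forward-azimuth formula gives
θ = atan2( sin Δλ cos φ₂ , cos φ₁ sin φ₂ − sin φ₁ cos φ₂ cos Δλ ) = atan2(-0.1627, 0.8294) = -11.10°.
Adding 360° brings this into [0°, 360°): 348.9°.

348.9°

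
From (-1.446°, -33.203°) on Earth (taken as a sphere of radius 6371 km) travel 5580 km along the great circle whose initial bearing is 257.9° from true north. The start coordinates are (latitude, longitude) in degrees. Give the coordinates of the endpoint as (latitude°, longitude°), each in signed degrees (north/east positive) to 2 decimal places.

Angular distance δ = d/R = 5580/6371 = 0.87584 rad; initial bearing θ = 4.5012 rad.
sin φ₂ = sin φ₁ cos δ + cos φ₁ sin δ cos θ = (-0.0252)(0.6403) + (0.9997)(0.7681)(-0.2096) = -0.1771, so φ₂ = -10.20°.
Δλ = atan2(sin θ sin δ cos φ₁, cos δ − sin φ₁ sin φ₂) = atan2(-0.7508, 0.6359) = -49.737°.
λ₂ = -33.203° − 49.737° = -82.94°.

-10.20°, -82.94°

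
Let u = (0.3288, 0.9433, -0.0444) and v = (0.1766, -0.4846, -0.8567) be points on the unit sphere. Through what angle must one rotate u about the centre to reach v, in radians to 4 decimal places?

u·v = -0.3610; |u| = 0.9999, |v| = 1.0000.
cos θ = (u·v)/(|u||v|) = -0.3610, so θ = 1.9402 rad.

1.9402 rad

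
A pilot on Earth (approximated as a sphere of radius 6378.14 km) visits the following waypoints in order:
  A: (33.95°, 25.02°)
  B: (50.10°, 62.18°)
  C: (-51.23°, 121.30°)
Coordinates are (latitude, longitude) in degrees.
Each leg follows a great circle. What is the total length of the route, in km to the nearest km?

16096 km

Leg A→B: central angle 0.5501 rad, distance 3508.3 km.
Leg B→C: central angle 1.9736 rad, distance 12587.7 km.
Total: 3508.3 + 12587.7 ≈ 16096 km.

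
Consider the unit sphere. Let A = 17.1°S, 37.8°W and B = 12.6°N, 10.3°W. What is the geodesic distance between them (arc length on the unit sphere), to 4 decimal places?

0.7025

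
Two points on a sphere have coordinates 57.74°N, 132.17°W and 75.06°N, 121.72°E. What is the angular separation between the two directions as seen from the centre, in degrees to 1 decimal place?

Let φ₁ = 1.0078 rad, φ₂ = 1.3100 rad, and Δλ = -1.8520 rad.
Haversine: a = sin²(Δφ/2) + cos φ₁ cos φ₂ sin²(Δλ/2) = 0.0227 + (0.5338)(0.2578)(0.6387) = 0.11057.
Central angle c = 2·arcsin(√a) = 0.67794 rad.
So the angular separation is 38.8°.

38.8°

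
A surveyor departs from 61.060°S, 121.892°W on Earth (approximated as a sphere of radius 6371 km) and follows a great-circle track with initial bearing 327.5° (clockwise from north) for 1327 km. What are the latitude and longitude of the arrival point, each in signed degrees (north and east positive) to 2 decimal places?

-50.52°, -131.96°

Angular distance δ = d/R = 1327/6371 = 0.20829 rad; initial bearing θ = 5.7160 rad.
sin φ₂ = sin φ₁ cos δ + cos φ₁ sin δ cos θ = (-0.8751)(0.9784) + (0.4839)(0.2068)(0.8434) = -0.7718, so φ₂ = -50.52°.
Δλ = atan2(sin θ sin δ cos φ₁, cos δ − sin φ₁ sin φ₂) = atan2(-0.0538, 0.3029) = -10.063°.
λ₂ = -121.892° − 10.063° = -131.96°.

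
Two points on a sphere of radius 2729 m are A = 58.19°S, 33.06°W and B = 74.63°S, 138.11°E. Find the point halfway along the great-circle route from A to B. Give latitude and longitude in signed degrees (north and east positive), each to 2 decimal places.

-81.59°, -24.34°

The central angle between A and B is δ = 0.8212 rad.
With f = 0.5, the slerp weights are sin((1−f)δ)/sin δ = 0.5453 and sin(fδ)/sin δ = 0.5453.
Weighted sum of the unit vectors: (0.5453)·(0.4418,-0.2875,-0.8498) + (0.5453)·(-0.1973,0.1770,-0.9642) = (0.1333, -0.0603, -0.9892).
Converting back: φ = atan2(z, √(x²+y²)) = -81.59°, λ = atan2(y, x) = -24.34°.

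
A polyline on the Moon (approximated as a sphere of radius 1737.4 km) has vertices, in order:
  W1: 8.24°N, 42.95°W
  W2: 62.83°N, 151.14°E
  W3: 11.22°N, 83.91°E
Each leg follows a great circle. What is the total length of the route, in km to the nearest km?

Leg W1→W2: central angle 1.8868 rad, distance 3278.2 km.
Leg W2→W3: central angle 1.2170 rad, distance 2114.4 km.
Total: 3278.2 + 2114.4 ≈ 5393 km.

5393 km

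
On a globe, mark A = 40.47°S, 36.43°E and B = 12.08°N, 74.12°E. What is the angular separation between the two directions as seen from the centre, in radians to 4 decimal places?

1.1008 rad

In radians: φ₁ = -0.7063, φ₂ = 0.2108, Δλ = 37.690° = 0.6578 rad.
Haversine: a = sin²(Δφ/2) + cos φ₁ cos φ₂ sin²(Δλ/2) = 0.1960 + (0.7607)(0.9779)(0.1043) = 0.27358.
Central angle c = 2·arcsin(√a) = 1.10085 rad.
So the angular separation is 1.1008 rad.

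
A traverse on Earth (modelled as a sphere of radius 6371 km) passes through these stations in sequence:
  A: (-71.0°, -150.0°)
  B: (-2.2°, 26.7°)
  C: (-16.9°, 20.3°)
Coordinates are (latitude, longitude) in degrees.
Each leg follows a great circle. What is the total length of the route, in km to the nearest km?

13650 km

Leg A→B: central angle 1.8634 rad, distance 11872.0 km.
Leg B→C: central angle 0.2791 rad, distance 1778.0 km.
Total: 11872.0 + 1778.0 ≈ 13650 km.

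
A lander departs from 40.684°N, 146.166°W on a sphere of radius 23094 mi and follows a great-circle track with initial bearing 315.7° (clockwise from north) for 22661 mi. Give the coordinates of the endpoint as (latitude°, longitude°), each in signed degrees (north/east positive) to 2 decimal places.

54.44°, 127.17°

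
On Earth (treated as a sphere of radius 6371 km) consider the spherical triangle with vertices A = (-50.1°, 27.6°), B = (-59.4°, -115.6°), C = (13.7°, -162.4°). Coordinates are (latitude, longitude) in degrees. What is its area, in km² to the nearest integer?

33521971 km²

Side lengths (central angles): a = 1.4357, b = 2.4905, c = 1.1605 rad; semiperimeter s = 2.5434.
By l'Huilier's theorem, tan(E/4) = √[tan(s/2) tan((s−a)/2) tan((s−b)/2) tan((s−c)/2)], giving spherical excess E = 0.8259 rad.
Area = E·R² = 0.8259 × (6371)² ≈ 33521971 km².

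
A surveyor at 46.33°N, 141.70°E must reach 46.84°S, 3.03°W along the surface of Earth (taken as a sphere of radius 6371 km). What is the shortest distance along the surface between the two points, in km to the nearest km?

17342 km

In radians: φ₁ = 0.8086, φ₂ = -0.8175, Δλ = -144.730° = -2.5260 rad.
cos c = sin φ₁ sin φ₂ + cos φ₁ cos φ₂ cos Δλ = (0.7233)(-0.7294) + (0.6905)(0.6840)(-0.8164) = -0.91326,
so c = arccos(-0.91326) = 2.72201 rad.
Distance = R·c = 6371 × 2.7220 ≈ 17342 km.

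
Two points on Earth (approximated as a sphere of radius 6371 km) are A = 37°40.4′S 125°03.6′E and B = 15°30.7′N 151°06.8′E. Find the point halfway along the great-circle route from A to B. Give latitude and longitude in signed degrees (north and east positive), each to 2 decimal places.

-11.36°, 139.39°

The central angle between A and B is δ = 1.0219 rad.
With f = 0.5, the slerp weights are sin((1−f)δ)/sin δ = 0.5732 and sin(fδ)/sin δ = 0.5732.
Weighted sum of the unit vectors: (0.5732)·(-0.4547,0.6479,-0.6112) + (0.5732)·(-0.8437,0.4655,0.2674) = (-0.7442, 0.6382, -0.1970).
Converting back: φ = atan2(z, √(x²+y²)) = -11.36°, λ = atan2(y, x) = 139.39°.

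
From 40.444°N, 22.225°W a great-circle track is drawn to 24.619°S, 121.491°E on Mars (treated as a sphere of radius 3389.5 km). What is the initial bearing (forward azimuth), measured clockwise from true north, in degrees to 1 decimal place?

Δλ = 143.716° = 2.5083 rad.
y = sin Δλ · cos φ₂ = (0.5918)(0.9091) = 0.5380
x = cos φ₁ sin φ₂ − sin φ₁ cos φ₂ cos Δλ = (0.7610)(-0.4166) − (0.6487)(0.9091)(-0.8061) = 0.1583
θ = atan2(y, x) = 73.60°, so the bearing is 73.6°.

73.6°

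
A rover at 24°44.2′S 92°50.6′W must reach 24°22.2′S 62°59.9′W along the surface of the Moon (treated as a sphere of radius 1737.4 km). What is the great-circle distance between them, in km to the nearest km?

822 km

Let φ₁ = -0.4317 rad, φ₂ = -0.4253 rad, and Δλ = 0.5209 rad.
cos c = sin φ₁ sin φ₂ + cos φ₁ cos φ₂ cos Δλ = (-0.4184)(-0.4126) + (0.9082)(0.9109)(0.8674) = 0.89026,
so c = arccos(0.89026) = 0.47289 rad.
Distance = R·c = 1737.4 × 0.4729 ≈ 822 km.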